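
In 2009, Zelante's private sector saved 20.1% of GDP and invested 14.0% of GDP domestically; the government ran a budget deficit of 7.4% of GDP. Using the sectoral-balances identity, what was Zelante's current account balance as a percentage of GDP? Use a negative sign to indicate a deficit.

-1.3

By the sectoral-balances identity, CA = (S_private - I) + (T - G).
Private balance = 20.1 - 14.0 = 6.1
Government balance (T - G) = -7.4
CA = 6.1 + (-7.4) = -1.3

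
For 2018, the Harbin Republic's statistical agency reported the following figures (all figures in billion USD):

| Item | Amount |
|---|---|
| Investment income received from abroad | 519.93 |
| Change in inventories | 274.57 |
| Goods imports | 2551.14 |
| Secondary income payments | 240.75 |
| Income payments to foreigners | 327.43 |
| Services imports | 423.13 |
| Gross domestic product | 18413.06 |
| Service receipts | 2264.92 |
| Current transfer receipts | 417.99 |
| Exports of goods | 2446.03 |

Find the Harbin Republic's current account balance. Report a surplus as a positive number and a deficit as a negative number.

2106.42

Goods balance = 2446.03 - 2551.14 = -105.11
Services balance = 2264.92 - 423.13 = 1841.79
Trade balance (goods + services) = -105.11 + 1841.79 = 1736.68
Net primary income = 519.93 - 327.43 = 192.50
Net secondary income = 417.99 - 240.75 = 177.24
Current account = 1736.68 + 192.50 + 177.24 = 2106.42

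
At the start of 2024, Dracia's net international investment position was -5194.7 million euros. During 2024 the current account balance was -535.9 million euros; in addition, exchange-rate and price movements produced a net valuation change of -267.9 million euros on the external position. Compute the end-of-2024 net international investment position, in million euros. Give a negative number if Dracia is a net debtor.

-5998.5

Change in NIIP = current account + net valuation change = -535.9 + (-267.9) = -803.8
End-of-year NIIP = -5194.7 + (-803.8) = -5998.5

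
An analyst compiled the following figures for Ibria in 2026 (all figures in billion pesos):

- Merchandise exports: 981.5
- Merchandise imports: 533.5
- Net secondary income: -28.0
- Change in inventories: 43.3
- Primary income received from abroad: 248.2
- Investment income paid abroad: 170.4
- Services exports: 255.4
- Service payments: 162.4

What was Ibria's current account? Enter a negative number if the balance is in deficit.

590.8

Goods balance = 981.5 - 533.5 = 448.0
Services balance = 255.4 - 162.4 = 93.0
Trade balance (goods + services) = 448.0 + 93.0 = 541.0
Net primary income = 248.2 - 170.4 = 77.8
Net secondary income = -28.0
Current account = 541.0 + 77.8 + (-28.0) = 590.8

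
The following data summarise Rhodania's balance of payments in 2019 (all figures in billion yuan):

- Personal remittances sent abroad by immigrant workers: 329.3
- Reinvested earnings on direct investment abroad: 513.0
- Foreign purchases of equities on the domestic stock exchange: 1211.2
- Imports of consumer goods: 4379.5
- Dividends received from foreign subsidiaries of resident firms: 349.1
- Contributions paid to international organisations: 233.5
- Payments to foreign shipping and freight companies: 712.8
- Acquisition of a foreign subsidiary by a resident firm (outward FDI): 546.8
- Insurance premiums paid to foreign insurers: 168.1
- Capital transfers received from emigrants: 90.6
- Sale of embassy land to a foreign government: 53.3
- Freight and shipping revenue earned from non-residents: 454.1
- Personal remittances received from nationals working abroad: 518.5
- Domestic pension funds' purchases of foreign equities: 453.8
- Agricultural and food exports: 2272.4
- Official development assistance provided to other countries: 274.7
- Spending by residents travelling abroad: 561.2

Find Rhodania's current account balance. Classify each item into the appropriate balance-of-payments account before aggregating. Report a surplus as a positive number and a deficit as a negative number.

-2552.0

Goods: 2272.4 - 4379.5 = -2107.1
Services: -561.2 - 712.8 - 168.1 + 454.1 = -988.0
Primary income: 349.1 + 513.0 = 862.1
Secondary income: -274.7 + 518.5 - 329.3 - 233.5 = -319.0
Current account = (-2107.1) + (-988.0) + 862.1 + (-319.0) = -2552.0
(Excluded from the current account — financial account: foreign purchases of equities on the domestic stock exchange 1211.2, acquisition of a foreign subsidiary by a resident firm (outward FDI) 546.8, domestic pension funds' purchases of foreign equities 453.8; capital account: capital transfers received from emigrants 90.6, sale of embassy land to a foreign government 53.3.)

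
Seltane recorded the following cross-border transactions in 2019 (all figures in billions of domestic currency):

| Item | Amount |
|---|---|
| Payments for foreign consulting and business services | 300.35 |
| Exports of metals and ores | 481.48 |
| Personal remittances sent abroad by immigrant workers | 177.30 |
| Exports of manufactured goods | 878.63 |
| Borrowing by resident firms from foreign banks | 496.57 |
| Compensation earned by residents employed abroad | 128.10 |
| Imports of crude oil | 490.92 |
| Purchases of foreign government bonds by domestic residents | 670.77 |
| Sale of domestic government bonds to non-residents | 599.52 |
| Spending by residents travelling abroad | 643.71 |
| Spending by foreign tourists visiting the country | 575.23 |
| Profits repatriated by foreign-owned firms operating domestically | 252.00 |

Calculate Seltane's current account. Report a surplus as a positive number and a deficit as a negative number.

199.16

Goods: 481.48 + 878.63 - 490.92 = 869.19
Services: 575.23 - 300.35 - 643.71 = -368.83
Primary income: -252.00 + 128.10 = -123.90
Secondary income: -177.30
Current account = 869.19 + (-368.83) + (-123.90) + (-177.30) = 199.16
(Excluded from the current account — financial account: borrowing by resident firms from foreign banks 496.57, purchases of foreign government bonds by domestic residents 670.77, sale of domestic government bonds to non-residents 599.52.)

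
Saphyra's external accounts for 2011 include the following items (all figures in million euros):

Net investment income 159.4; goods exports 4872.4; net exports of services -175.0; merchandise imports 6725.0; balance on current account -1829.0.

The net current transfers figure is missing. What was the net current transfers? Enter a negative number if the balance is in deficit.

Current account = goods balance + services balance + net primary income + net secondary income
Sum of the known components = -1868.2
Net current transfers = CA - (known components) = -1829.0 - (-1868.2) = 39.2

39.2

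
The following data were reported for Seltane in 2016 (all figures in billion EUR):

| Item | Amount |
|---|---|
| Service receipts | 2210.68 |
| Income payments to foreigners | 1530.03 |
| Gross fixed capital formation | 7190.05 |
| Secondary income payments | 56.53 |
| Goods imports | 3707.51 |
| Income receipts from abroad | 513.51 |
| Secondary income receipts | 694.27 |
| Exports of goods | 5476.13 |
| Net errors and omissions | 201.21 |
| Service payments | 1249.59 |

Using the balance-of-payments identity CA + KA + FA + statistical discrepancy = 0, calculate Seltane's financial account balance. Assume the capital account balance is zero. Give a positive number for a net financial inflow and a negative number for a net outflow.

Goods balance = 5476.13 - 3707.51 = 1768.62
Services balance = 2210.68 - 1249.59 = 961.09
Trade balance (goods + services) = 1768.62 + 961.09 = 2729.71
Net primary income = 513.51 - 1530.03 = -1016.52
Net secondary income = 694.27 - 56.53 = 637.74
Current account = 2729.71 + (-1016.52) + 637.74 = 2350.93
Financial account = -(2350.93 + 201.21) = -2552.14

-2552.14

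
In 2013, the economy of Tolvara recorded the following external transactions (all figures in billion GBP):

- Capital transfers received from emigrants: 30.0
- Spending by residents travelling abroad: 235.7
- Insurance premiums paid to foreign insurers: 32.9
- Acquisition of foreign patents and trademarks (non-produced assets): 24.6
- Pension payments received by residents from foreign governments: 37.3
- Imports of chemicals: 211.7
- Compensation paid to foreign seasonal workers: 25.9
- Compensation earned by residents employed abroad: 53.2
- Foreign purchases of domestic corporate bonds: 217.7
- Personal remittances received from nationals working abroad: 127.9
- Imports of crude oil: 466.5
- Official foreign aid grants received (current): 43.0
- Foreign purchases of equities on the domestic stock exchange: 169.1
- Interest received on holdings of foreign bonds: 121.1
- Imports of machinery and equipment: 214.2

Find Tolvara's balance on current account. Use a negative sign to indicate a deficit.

-804.4

Goods: -466.5 - 214.2 - 211.7 = -892.4
Services: -235.7 - 32.9 = -268.6
Primary income: 53.2 + 121.1 - 25.9 = 148.4
Secondary income: 127.9 + 37.3 + 43.0 = 208.2
Current account = (-892.4) + (-268.6) + 148.4 + 208.2 = -804.4
(Excluded from the current account — capital account: capital transfers received from emigrants 30.0, acquisition of foreign patents and trademarks (non-produced assets) 24.6; financial account: foreign purchases of domestic corporate bonds 217.7, foreign purchases of equities on the domestic stock exchange 169.1.)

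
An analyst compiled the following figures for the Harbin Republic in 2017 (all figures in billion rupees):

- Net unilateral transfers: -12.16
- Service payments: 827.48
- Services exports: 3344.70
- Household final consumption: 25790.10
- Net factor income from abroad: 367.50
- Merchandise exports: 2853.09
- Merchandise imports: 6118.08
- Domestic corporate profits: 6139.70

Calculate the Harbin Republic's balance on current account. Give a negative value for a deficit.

-392.43

Goods balance = 2853.09 - 6118.08 = -3264.99
Services balance = 3344.70 - 827.48 = 2517.22
Trade balance (goods + services) = -3264.99 + 2517.22 = -747.77
Net primary income = 367.50
Net secondary income = -12.16
Current account = -747.77 + 367.50 + (-12.16) = -392.43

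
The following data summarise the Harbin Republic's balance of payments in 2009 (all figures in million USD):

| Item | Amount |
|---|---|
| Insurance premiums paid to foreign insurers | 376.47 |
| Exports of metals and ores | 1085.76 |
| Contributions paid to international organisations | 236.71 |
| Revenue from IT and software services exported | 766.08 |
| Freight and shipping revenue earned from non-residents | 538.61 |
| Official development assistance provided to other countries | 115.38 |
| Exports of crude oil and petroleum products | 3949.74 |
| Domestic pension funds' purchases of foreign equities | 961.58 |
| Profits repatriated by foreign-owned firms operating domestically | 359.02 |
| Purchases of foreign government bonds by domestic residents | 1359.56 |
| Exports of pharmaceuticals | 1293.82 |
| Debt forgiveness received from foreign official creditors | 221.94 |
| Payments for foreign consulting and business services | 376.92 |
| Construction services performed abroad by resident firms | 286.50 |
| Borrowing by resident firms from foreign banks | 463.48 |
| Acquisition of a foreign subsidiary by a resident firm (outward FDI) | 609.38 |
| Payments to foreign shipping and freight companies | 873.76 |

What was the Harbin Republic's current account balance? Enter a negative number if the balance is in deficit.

5582.25

Goods: 1293.82 + 3949.74 + 1085.76 = 6329.32
Services: -376.47 + 286.50 + 766.08 + 538.61 - 873.76 - 376.92 = -35.96
Primary income: -359.02
Secondary income: -236.71 - 115.38 = -352.09
Current account = 6329.32 + (-35.96) + (-359.02) + (-352.09) = 5582.25
(Excluded from the current account — financial account: domestic pension funds' purchases of foreign equities 961.58, purchases of foreign government bonds by domestic residents 1359.56, borrowing by resident firms from foreign banks 463.48, acquisition of a foreign subsidiary by a resident firm (outward FDI) 609.38; capital account: debt forgiveness received from foreign official creditors 221.94.)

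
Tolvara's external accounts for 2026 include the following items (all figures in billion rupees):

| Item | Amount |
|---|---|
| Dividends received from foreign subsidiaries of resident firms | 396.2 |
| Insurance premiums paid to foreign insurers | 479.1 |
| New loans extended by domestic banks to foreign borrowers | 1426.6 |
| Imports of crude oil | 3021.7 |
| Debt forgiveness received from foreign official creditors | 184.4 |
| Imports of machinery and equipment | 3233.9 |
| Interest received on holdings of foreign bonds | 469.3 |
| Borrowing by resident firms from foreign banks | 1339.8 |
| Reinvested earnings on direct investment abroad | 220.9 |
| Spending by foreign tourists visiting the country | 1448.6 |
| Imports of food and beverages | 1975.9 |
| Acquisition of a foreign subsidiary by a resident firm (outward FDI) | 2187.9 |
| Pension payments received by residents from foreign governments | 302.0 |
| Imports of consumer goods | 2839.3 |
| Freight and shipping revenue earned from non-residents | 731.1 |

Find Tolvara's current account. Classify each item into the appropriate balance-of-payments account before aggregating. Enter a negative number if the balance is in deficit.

Goods: -1975.9 - 3021.7 - 2839.3 - 3233.9 = -11070.8
Services: 1448.6 + 731.1 - 479.1 = 1700.6
Primary income: 220.9 + 396.2 + 469.3 = 1086.4
Secondary income: 302.0
Current account = (-11070.8) + 1700.6 + 1086.4 + 302.0 = -7981.8
(Excluded from the current account — financial account: new loans extended by domestic banks to foreign borrowers 1426.6, borrowing by resident firms from foreign banks 1339.8, acquisition of a foreign subsidiary by a resident firm (outward FDI) 2187.9; capital account: debt forgiveness received from foreign official creditors 184.4.)

-7981.8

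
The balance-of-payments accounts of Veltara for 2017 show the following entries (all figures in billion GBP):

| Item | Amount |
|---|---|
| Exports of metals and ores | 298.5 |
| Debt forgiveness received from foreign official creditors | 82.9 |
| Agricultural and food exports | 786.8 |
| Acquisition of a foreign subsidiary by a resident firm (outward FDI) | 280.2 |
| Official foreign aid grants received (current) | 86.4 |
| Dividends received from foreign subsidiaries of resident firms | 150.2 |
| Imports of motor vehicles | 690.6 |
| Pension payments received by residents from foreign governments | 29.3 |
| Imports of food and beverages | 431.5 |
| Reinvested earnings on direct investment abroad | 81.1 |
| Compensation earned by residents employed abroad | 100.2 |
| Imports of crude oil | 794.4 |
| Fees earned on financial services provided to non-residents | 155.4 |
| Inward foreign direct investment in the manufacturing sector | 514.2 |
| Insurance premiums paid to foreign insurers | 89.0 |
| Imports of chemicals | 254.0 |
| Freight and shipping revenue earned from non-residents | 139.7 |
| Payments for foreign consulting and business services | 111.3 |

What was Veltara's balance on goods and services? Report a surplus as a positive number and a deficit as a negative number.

Goods: 298.5 - 254.0 - 690.6 - 431.5 + 786.8 - 794.4 = -1085.2
Services: -111.3 - 89.0 + 139.7 + 155.4 = 94.8
Trade balance = -1085.2 + 94.8 = -990.4
(Excluded from the trade balance — capital account: debt forgiveness received from foreign official creditors 82.9; financial account: acquisition of a foreign subsidiary by a resident firm (outward FDI) 280.2, inward foreign direct investment in the manufacturing sector 514.2; secondary income: official foreign aid grants received (current) 86.4, pension payments received by residents from foreign governments 29.3; primary income: dividends received from foreign subsidiaries of resident firms 150.2, reinvested earnings on direct investment abroad 81.1, compensation earned by residents employed abroad 100.2.)

-990.4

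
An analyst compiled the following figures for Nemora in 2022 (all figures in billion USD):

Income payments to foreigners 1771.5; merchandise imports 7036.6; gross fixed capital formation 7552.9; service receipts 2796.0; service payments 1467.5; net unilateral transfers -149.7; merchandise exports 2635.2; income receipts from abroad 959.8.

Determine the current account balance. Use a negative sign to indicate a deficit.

Goods balance = 2635.2 - 7036.6 = -4401.4
Services balance = 2796.0 - 1467.5 = 1328.5
Trade balance (goods + services) = -4401.4 + 1328.5 = -3072.9
Net primary income = 959.8 - 1771.5 = -811.7
Net secondary income = -149.7
Current account = -3072.9 + (-811.7) + (-149.7) = -4034.3

-4034.3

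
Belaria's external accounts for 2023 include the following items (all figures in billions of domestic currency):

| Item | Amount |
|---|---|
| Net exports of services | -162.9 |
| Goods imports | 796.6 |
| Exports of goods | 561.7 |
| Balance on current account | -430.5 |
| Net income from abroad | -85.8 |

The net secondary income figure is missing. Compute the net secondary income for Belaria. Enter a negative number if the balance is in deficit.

Current account = goods balance + services balance + net primary income + net secondary income
Sum of the known components = -483.6
Net secondary income = CA - (known components) = -430.5 - (-483.6) = 53.1

53.1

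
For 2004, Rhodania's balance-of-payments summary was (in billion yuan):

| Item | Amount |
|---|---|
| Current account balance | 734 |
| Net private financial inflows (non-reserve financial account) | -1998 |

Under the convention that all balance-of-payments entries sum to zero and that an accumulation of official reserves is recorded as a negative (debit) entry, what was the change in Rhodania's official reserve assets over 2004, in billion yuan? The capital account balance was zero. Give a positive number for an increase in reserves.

Official reserve transactions balance = -(734 + (-1998)) = 1264
An accumulation of reserves is recorded as a debit (negative entry), so the change in the stock of reserves is the negative of that balance.
Change in official reserves = -(1264) = -1264

-1264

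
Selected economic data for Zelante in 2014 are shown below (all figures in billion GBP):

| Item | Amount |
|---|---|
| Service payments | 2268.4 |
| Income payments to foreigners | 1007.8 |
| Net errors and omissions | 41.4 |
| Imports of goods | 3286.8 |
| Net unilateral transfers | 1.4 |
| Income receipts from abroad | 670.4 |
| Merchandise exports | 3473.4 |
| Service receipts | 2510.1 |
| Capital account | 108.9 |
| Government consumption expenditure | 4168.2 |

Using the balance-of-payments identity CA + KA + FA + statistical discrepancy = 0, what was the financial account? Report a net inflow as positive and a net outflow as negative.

-242.6

Goods balance = 3473.4 - 3286.8 = 186.6
Services balance = 2510.1 - 2268.4 = 241.7
Trade balance (goods + services) = 186.6 + 241.7 = 428.3
Net primary income = 670.4 - 1007.8 = -337.4
Net secondary income = 1.4
Current account = 428.3 + (-337.4) + 1.4 = 92.3
Financial account = -(92.3 + 108.9 + 41.4) = -242.6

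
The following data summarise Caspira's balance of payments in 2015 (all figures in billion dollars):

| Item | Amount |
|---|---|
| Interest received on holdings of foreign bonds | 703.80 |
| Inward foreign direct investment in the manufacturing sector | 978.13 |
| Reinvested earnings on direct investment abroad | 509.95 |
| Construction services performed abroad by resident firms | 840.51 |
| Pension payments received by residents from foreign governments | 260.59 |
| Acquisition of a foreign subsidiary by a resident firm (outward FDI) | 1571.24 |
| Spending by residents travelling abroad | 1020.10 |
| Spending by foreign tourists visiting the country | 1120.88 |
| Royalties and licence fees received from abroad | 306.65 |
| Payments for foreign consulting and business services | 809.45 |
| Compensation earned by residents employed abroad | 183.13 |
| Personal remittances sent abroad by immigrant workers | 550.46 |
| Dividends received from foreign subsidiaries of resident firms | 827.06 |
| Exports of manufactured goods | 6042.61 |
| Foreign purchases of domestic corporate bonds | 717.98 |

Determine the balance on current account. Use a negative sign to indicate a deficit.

Goods: 6042.61
Services: 1120.88 + 306.65 + 840.51 - 1020.10 - 809.45 = 438.49
Primary income: 509.95 + 827.06 + 183.13 + 703.80 = 2223.94
Secondary income: 260.59 - 550.46 = -289.87
Current account = 6042.61 + 438.49 + 2223.94 + (-289.87) = 8415.17
(Excluded from the current account — financial account: inward foreign direct investment in the manufacturing sector 978.13, acquisition of a foreign subsidiary by a resident firm (outward FDI) 1571.24, foreign purchases of domestic corporate bonds 717.98.)

8415.17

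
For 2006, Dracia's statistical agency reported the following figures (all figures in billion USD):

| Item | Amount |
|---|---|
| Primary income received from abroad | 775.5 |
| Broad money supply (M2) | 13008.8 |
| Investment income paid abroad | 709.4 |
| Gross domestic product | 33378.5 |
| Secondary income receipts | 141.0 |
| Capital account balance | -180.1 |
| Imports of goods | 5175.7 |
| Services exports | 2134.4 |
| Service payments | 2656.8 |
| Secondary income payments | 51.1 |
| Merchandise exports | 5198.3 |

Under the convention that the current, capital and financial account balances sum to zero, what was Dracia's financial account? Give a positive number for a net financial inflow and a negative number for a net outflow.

523.9

Goods balance = 5198.3 - 5175.7 = 22.6
Services balance = 2134.4 - 2656.8 = -522.4
Trade balance (goods + services) = 22.6 + (-522.4) = -499.8
Net primary income = 775.5 - 709.4 = 66.1
Net secondary income = 141.0 - 51.1 = 89.9
Current account = -499.8 + 66.1 + 89.9 = -343.8
Financial account = -(-343.8 + (-180.1)) = 523.9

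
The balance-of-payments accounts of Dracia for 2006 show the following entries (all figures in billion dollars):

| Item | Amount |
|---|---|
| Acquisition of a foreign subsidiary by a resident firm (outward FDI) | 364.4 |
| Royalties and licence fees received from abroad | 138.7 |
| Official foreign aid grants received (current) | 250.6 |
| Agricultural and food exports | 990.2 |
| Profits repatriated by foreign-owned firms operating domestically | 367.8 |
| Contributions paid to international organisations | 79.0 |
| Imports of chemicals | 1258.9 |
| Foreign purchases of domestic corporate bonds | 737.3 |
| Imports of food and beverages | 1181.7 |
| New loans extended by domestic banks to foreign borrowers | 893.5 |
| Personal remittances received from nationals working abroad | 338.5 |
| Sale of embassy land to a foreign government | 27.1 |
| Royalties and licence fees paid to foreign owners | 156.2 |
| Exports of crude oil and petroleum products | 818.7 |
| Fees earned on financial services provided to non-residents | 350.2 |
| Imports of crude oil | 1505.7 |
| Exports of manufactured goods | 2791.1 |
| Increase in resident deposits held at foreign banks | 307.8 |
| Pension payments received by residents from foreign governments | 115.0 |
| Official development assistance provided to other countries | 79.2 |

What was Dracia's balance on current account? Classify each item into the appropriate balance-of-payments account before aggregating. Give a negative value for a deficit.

Goods: -1258.9 + 2791.1 - 1505.7 - 1181.7 + 818.7 + 990.2 = 653.7
Services: 350.2 - 156.2 + 138.7 = 332.7
Primary income: -367.8
Secondary income: 115.0 - 79.2 + 338.5 - 79.0 + 250.6 = 545.9
Current account = 653.7 + 332.7 + (-367.8) + 545.9 = 1164.5
(Excluded from the current account — financial account: acquisition of a foreign subsidiary by a resident firm (outward FDI) 364.4, foreign purchases of domestic corporate bonds 737.3, new loans extended by domestic banks to foreign borrowers 893.5, increase in resident deposits held at foreign banks 307.8; capital account: sale of embassy land to a foreign government 27.1.)

1164.5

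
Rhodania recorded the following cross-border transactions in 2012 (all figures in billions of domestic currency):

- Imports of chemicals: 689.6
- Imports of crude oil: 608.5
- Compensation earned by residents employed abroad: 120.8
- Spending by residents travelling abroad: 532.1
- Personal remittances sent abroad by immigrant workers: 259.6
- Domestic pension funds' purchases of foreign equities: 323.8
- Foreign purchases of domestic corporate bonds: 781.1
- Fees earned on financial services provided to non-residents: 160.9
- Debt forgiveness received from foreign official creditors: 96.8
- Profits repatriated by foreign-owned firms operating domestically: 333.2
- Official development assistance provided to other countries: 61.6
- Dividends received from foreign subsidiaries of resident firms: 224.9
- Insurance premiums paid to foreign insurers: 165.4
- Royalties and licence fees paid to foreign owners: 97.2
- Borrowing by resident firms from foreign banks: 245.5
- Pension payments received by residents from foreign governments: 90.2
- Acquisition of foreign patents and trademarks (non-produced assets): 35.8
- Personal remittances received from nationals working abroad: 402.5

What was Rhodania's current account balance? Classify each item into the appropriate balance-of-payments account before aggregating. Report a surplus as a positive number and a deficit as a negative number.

Goods: -608.5 - 689.6 = -1298.1
Services: -532.1 + 160.9 - 165.4 - 97.2 = -633.8
Primary income: 224.9 - 333.2 + 120.8 = 12.5
Secondary income: 402.5 + 90.2 - 259.6 - 61.6 = 171.5
Current account = (-1298.1) + (-633.8) + 12.5 + 171.5 = -1747.9
(Excluded from the current account — financial account: domestic pension funds' purchases of foreign equities 323.8, foreign purchases of domestic corporate bonds 781.1, borrowing by resident firms from foreign banks 245.5; capital account: debt forgiveness received from foreign official creditors 96.8, acquisition of foreign patents and trademarks (non-produced assets) 35.8.)

-1747.9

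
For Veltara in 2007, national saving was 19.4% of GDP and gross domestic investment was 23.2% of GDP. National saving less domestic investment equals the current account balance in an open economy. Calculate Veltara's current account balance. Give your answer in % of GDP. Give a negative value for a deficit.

-3.8

CA = S - I = 19.4 - 23.2 = -3.8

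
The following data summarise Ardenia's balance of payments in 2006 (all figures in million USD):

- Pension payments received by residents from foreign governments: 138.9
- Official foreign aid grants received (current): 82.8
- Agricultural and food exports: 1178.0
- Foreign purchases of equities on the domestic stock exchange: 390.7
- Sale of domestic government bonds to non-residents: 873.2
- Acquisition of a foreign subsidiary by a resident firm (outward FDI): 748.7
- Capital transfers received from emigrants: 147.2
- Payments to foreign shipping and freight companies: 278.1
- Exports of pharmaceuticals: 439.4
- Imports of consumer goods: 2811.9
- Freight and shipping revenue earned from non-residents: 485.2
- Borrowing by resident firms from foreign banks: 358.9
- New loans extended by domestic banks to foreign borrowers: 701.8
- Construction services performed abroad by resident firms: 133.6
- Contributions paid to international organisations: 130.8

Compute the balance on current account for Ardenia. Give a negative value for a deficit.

Goods: 1178.0 + 439.4 - 2811.9 = -1194.5
Services: 133.6 + 485.2 - 278.1 = 340.7
Secondary income: 82.8 - 130.8 + 138.9 = 90.9
Current account = (-1194.5) + 340.7 + 90.9 = -762.9
(Excluded from the current account — financial account: foreign purchases of equities on the domestic stock exchange 390.7, sale of domestic government bonds to non-residents 873.2, acquisition of a foreign subsidiary by a resident firm (outward FDI) 748.7, borrowing by resident firms from foreign banks 358.9, new loans extended by domestic banks to foreign borrowers 701.8; capital account: capital transfers received from emigrants 147.2.)

-762.9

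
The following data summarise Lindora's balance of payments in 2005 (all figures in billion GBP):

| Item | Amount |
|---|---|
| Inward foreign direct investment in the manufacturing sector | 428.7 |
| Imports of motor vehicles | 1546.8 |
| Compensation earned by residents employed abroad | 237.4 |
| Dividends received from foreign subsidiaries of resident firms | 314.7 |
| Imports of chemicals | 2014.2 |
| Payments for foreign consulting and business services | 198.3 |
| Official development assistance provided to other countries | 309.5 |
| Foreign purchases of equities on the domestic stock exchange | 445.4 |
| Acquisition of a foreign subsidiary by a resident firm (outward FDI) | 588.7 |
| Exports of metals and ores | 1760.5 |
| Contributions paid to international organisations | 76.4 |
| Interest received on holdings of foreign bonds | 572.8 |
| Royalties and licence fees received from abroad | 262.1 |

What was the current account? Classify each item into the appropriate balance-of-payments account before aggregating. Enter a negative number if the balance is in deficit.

Goods: -1546.8 - 2014.2 + 1760.5 = -1800.5
Services: 262.1 - 198.3 = 63.8
Primary income: 314.7 + 237.4 + 572.8 = 1124.9
Secondary income: -76.4 - 309.5 = -385.9
Current account = (-1800.5) + 63.8 + 1124.9 + (-385.9) = -997.7
(Excluded from the current account — financial account: inward foreign direct investment in the manufacturing sector 428.7, foreign purchases of equities on the domestic stock exchange 445.4, acquisition of a foreign subsidiary by a resident firm (outward FDI) 588.7.)

-997.7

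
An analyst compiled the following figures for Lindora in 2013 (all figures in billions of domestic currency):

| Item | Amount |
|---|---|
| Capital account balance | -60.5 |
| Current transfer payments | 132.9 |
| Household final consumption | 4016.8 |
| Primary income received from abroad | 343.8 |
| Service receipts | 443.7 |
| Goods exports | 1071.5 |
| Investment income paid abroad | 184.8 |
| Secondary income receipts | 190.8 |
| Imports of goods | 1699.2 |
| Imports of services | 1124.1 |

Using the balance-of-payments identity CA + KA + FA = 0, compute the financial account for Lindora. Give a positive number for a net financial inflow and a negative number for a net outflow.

Goods balance = 1071.5 - 1699.2 = -627.7
Services balance = 443.7 - 1124.1 = -680.4
Trade balance (goods + services) = -627.7 + (-680.4) = -1308.1
Net primary income = 343.8 - 184.8 = 159.0
Net secondary income = 190.8 - 132.9 = 57.9
Current account = -1308.1 + 159.0 + 57.9 = -1091.2
Financial account = -(-1091.2 + (-60.5)) = 1151.7

1151.7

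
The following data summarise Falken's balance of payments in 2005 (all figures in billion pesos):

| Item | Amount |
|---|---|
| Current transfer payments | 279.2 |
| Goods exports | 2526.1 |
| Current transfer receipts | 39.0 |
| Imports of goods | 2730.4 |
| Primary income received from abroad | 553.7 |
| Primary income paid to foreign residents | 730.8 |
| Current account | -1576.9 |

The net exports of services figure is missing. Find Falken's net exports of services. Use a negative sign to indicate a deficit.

-955.3

Current account = goods balance + services balance + net primary income + net secondary income
Sum of the known components = -621.6
Net exports of services = CA - (known components) = -1576.9 - (-621.6) = -955.3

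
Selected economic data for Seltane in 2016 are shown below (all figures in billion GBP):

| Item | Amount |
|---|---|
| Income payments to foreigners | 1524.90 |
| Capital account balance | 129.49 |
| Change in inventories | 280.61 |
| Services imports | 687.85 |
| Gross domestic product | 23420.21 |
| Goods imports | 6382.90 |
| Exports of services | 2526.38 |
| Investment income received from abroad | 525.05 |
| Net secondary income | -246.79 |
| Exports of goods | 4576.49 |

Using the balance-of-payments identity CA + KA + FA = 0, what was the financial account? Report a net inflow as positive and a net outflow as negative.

Goods balance = 4576.49 - 6382.90 = -1806.41
Services balance = 2526.38 - 687.85 = 1838.53
Trade balance (goods + services) = -1806.41 + 1838.53 = 32.12
Net primary income = 525.05 - 1524.90 = -999.85
Net secondary income = -246.79
Current account = 32.12 + (-999.85) + (-246.79) = -1214.52
Financial account = -(-1214.52 + 129.49) = 1085.03

1085.03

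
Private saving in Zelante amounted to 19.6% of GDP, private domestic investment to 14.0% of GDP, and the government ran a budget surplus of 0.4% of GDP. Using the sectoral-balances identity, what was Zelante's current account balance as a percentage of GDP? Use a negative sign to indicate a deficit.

By the sectoral-balances identity, CA = (S_private - I) + (T - G).
Private balance = 19.6 - 14.0 = 5.6
Government balance (T - G) = 0.4
CA = 5.6 + 0.4 = 6.0

6.0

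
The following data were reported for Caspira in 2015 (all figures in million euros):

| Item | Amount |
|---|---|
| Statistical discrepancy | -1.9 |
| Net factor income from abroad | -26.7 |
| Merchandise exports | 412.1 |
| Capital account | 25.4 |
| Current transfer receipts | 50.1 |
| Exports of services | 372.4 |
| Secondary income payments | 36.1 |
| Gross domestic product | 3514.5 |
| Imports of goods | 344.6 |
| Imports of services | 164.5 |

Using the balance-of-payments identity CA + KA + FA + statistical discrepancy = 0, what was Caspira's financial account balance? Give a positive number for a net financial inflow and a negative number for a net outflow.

Goods balance = 412.1 - 344.6 = 67.5
Services balance = 372.4 - 164.5 = 207.9
Trade balance (goods + services) = 67.5 + 207.9 = 275.4
Net primary income = -26.7
Net secondary income = 50.1 - 36.1 = 14.0
Current account = 275.4 + (-26.7) + 14.0 = 262.7
Financial account = -(262.7 + 25.4 + (-1.9)) = -286.2

-286.2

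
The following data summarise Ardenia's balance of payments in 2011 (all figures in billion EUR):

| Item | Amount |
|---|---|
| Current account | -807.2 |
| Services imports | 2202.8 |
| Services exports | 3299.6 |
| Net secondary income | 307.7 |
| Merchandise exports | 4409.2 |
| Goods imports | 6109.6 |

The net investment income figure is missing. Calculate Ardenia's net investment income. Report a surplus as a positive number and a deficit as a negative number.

Current account = goods balance + services balance + net primary income + net secondary income
Sum of the known components = -295.9
Net investment income = CA - (known components) = -807.2 - (-295.9) = -511.3

-511.3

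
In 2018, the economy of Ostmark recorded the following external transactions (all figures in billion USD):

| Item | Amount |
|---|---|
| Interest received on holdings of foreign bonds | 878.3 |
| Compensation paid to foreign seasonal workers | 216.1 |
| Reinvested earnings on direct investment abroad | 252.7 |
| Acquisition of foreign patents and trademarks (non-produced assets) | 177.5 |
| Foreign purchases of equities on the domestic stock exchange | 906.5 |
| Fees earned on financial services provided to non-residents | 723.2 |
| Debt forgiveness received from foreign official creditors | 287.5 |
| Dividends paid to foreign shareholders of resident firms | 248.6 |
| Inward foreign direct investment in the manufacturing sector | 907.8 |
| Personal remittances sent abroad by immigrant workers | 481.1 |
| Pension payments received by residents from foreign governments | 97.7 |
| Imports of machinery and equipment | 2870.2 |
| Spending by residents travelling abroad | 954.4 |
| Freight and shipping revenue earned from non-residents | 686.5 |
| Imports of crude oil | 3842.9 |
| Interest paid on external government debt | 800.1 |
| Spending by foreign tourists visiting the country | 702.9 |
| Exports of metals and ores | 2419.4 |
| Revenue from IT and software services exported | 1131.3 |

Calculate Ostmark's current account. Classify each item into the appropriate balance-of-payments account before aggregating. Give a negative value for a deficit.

Goods: -2870.2 + 2419.4 - 3842.9 = -4293.7
Services: 686.5 - 954.4 + 723.2 + 702.9 + 1131.3 = 2289.5
Primary income: 252.7 - 216.1 - 248.6 - 800.1 + 878.3 = -133.8
Secondary income: 97.7 - 481.1 = -383.4
Current account = (-4293.7) + 2289.5 + (-133.8) + (-383.4) = -2521.4
(Excluded from the current account — capital account: acquisition of foreign patents and trademarks (non-produced assets) 177.5, debt forgiveness received from foreign official creditors 287.5; financial account: foreign purchases of equities on the domestic stock exchange 906.5, inward foreign direct investment in the manufacturing sector 907.8.)

-2521.4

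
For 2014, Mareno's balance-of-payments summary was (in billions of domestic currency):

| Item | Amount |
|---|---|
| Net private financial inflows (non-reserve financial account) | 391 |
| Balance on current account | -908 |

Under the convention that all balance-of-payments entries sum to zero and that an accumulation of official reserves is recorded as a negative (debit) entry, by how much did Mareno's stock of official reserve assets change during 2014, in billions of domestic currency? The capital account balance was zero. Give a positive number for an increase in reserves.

Official reserve transactions balance = -((-908) + 391) = 517
An accumulation of reserves is recorded as a debit (negative entry), so the change in the stock of reserves is the negative of that balance.
Change in official reserves = -(517) = -517

-517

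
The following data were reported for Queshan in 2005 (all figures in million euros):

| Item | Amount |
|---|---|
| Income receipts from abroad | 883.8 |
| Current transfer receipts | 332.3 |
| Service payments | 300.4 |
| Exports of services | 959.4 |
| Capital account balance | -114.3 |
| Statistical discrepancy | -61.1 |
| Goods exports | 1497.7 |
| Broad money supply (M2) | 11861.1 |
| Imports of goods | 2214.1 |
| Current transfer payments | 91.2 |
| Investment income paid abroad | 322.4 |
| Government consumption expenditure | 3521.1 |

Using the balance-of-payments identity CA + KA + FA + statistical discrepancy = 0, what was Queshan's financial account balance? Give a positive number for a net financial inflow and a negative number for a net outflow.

Goods balance = 1497.7 - 2214.1 = -716.4
Services balance = 959.4 - 300.4 = 659.0
Trade balance (goods + services) = -716.4 + 659.0 = -57.4
Net primary income = 883.8 - 322.4 = 561.4
Net secondary income = 332.3 - 91.2 = 241.1
Current account = -57.4 + 561.4 + 241.1 = 745.1
Financial account = -(745.1 + (-114.3) + (-61.1)) = -569.7

-569.7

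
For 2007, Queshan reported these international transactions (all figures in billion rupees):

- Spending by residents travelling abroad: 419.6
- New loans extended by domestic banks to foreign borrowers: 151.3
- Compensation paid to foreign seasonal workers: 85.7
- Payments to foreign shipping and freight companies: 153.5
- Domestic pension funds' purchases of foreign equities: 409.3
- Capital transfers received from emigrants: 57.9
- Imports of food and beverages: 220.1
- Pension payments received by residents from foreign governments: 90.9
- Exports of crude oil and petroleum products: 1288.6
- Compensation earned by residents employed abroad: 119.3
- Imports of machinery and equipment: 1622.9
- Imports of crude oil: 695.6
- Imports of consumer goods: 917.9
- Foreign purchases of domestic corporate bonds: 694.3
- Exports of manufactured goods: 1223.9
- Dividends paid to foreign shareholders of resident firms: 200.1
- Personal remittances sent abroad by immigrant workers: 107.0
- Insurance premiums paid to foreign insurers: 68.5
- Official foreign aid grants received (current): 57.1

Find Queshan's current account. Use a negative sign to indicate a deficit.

-1711.1

Goods: 1223.9 - 1622.9 - 917.9 - 695.6 - 220.1 + 1288.6 = -944.0
Services: -419.6 - 68.5 - 153.5 = -641.6
Primary income: 119.3 - 85.7 - 200.1 = -166.5
Secondary income: 57.1 + 90.9 - 107.0 = 41.0
Current account = (-944.0) + (-641.6) + (-166.5) + 41.0 = -1711.1
(Excluded from the current account — financial account: new loans extended by domestic banks to foreign borrowers 151.3, domestic pension funds' purchases of foreign equities 409.3, foreign purchases of domestic corporate bonds 694.3; capital account: capital transfers received from emigrants 57.9.)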